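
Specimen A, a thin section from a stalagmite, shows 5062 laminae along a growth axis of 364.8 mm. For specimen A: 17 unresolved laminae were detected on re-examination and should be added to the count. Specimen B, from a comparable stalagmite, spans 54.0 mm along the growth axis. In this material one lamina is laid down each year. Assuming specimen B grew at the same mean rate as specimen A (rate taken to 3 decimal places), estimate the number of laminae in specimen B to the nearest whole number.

750 laminae

Specimen A: adjusted count: 5062 + 17 = 5079 laminae.
A: 364.8 mm over 5079 years gives 364.8 / 5079 ≈ 0.072 mm/year.
B spans 54.0 / 0.072 = 750.00 years ≈ 750 laminae.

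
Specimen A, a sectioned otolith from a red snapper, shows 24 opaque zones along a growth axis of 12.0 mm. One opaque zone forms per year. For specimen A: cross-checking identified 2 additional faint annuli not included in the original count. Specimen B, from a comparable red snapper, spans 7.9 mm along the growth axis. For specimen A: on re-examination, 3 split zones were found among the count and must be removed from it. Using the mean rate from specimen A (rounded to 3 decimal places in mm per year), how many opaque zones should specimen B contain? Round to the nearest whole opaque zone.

15 opaque zones

Specimen A: true opaque zone count = 24 − 3 + 2 = 23.
A: Extension rate ≈ 12.0 / 23 = 0.522 mm per year.
B spans 7.9 / 0.522 = 15.13 years ≈ 15 opaque zones.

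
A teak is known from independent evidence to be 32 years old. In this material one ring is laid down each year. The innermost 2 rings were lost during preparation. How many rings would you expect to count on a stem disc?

At one ring per year, 32 years correspond to 32 rings.
Less the 2 uncaptured rings: 32 − 2 = 30.

30 rings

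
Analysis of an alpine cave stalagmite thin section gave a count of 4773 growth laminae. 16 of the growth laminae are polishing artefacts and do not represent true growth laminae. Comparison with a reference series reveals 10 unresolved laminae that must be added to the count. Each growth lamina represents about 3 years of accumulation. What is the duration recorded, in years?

Correcting the raw count gives 4773 − 16 + 10 = 4767 true growth laminae.
At 3 years per growth lamina, 4767 × 3 = 14301 years.

14301 years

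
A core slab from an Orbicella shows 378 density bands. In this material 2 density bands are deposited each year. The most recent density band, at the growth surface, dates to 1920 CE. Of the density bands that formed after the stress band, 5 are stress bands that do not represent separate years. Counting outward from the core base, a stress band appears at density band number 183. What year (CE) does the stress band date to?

Between density band 183 and the growth surface there are 378 − 183 = 195 density bands.
Removing the 5 false density bands leaves 195 − 5 = 190 true density bands beyond the stress band.
With 2 density bands per year, 190 / 2 = 95 years.
The density band at the growth surface is 1920 CE, so the stress band dates to 1920 − 95 = 1825 CE.

1825 CE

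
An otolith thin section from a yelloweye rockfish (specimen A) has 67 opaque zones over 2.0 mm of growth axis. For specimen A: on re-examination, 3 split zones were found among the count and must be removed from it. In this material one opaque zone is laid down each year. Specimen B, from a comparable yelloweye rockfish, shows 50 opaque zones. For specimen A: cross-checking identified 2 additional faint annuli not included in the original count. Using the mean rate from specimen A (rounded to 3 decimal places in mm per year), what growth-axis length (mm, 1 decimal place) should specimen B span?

1.5 mm

Specimen A: correcting the raw count gives 67 − 3 + 2 = 66 true opaque zones.
A: Extension rate ≈ 2.0 / 66 = 0.030 mm/year.
For B, 0.030 mm/year × 50 years = 1.5 mm.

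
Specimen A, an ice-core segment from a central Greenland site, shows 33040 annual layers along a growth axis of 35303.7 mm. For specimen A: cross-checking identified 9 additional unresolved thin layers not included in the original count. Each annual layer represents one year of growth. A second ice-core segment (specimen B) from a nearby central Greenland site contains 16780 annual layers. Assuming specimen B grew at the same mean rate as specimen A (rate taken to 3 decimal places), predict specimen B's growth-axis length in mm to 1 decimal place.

Specimen A: true annual layer count = 33040 + 9 = 33049.
A: Extension rate ≈ 35303.7 / 33049 = 1.068 mm per year.
Length of B = 1.068 × 16780 = 17921.0 mm.

17921.0 mm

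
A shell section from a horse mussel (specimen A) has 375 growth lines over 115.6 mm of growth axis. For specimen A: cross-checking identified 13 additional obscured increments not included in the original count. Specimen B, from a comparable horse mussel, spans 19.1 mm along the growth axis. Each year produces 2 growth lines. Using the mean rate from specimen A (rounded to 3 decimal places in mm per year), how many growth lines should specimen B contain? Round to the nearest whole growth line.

64 growth lines

Specimen A: correcting the raw count gives 375 + 13 = 388 true growth lines.
Specimen A: with 2 growth lines per year, 388 / 2 = 194 years.
A: 115.6 mm over 194 years gives 115.6 / 194 ≈ 0.596 mm per year.
Specimen B: 19.1 mm / 0.596 mm per year = 32.05 years; at 2 growth lines per year that is 32.05 × 2 ≈ 64 growth lines.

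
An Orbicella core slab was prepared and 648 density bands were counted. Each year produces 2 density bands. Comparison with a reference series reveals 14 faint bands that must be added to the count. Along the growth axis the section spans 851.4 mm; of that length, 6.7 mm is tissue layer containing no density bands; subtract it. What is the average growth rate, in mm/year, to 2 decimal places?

Correcting the raw count gives 648 + 14 = 662 true density bands.
With 2 density bands per year, 662 / 2 = 331 years.
The growth record spans 851.4 − 6.7 = 844.7 mm.
844.7 mm over 331 years gives 844.7 / 331 ≈ 2.55 mm/year.

2.55 mm/year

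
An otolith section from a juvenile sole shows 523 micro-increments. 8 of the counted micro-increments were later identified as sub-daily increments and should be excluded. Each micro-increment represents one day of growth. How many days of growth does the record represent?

After corrections the count is 523 − 8 = 515 micro-increments.
At one micro-increment per day, that is 515 days.

515 d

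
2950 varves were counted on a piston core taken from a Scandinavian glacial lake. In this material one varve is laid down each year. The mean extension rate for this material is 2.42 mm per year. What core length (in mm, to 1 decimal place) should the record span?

7139.0 mm

2950 years of growth are recorded.
Predicted length = 2.42 mm/year × 2950 years = 7139.0 mm.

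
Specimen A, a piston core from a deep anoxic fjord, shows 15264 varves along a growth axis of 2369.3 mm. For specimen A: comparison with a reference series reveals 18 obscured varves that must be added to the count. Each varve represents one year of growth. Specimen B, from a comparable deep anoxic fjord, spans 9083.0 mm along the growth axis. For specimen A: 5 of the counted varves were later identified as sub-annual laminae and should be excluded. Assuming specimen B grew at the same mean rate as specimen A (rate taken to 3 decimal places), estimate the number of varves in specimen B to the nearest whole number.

58600 varves

Specimen A: adjusted count: 15264 − 5 + 18 = 15277 varves.
A: Mean rate = 2369.3 mm / 15277 years ≈ 0.155 mm per year.
Specimen B: 9083.0 mm / 0.155 mm per year = 58600.00 years ≈ 58600 varves.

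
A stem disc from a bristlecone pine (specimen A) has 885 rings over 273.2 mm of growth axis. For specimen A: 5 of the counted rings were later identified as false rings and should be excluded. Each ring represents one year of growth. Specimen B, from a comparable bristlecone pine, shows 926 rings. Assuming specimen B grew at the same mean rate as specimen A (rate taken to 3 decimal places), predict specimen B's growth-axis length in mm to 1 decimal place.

Specimen A: true ring count = 885 − 5 = 880.
A: 273.2 mm over 880 years gives 273.2 / 880 ≈ 0.310 mm/year.
Length of B = 0.310 × 926 = 287.1 mm.

287.1 mm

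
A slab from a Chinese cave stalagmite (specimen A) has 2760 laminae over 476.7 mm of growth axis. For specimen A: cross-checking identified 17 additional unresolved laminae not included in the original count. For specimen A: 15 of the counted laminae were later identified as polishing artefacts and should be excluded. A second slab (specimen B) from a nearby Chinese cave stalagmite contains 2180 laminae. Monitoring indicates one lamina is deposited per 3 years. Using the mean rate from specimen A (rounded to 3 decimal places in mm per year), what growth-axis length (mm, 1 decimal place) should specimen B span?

Specimen A: correcting the raw count gives 2760 − 15 + 17 = 2762 true laminae.
Specimen A: multiplying by 3 years per lamina: 2762 × 3 = 8286 years.
A: Extension rate ≈ 476.7 / 8286 = 0.058 mm/year.
Specimen B: multiplying by 3 years per lamina: 2180 × 3 = 6540 years. B's length ≈ 0.058 × 6540 = 379.3 mm.

379.3 mm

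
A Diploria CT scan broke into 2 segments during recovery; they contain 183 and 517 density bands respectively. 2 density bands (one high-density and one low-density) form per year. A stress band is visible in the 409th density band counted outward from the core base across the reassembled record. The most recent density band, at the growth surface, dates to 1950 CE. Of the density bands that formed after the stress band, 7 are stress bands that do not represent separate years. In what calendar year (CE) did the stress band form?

Total density bands = 183 + 517 = 700.
700 − 409 = 291 density bands lie beyond the stress band toward the growth surface.
Removing the 7 false density bands leaves 291 − 7 = 284 true density bands beyond the stress band.
284 density bands at 2 per year is 284 / 2 = 142 years.
Counting back 142 years from 1950 CE places the stress band in 1950 − 142 = 1808 CE.

1808 CE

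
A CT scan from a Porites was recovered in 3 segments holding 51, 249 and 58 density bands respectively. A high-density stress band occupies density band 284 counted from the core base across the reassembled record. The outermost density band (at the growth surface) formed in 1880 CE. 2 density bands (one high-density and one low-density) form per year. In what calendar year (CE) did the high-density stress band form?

Total density bands = 51 + 249 + 58 = 358.
The high-density stress band sits at density band 284 from the core base, so 358 − 284 = 74 density bands formed after it.
74 density bands at 2 per year is 74 / 2 = 37 years.
Counting back 37 years from 1880 CE places the high-density stress band in 1880 − 37 = 1843 CE.

1843 CE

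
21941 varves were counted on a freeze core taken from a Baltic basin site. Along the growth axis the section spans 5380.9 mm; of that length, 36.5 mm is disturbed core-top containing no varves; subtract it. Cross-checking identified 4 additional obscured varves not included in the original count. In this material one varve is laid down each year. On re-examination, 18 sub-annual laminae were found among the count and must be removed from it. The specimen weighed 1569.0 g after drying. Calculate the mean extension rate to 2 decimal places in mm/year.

0.24 mm/year

Adjusted count: 21941 − 18 + 4 = 21927 varves.
Removing the 36.5 mm offcut leaves 5380.9 − 36.5 = 5344.4 mm.
Mean rate = 5344.4 mm / 21927 years ≈ 0.24 mm/year.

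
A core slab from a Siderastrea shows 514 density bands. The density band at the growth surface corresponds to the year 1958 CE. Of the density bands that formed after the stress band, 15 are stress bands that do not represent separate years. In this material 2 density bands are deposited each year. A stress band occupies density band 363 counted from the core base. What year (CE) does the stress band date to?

1890 CE

Between density band 363 and the growth surface there are 514 − 363 = 151 density bands.
151 − 15 false = 136 true density bands after the stress band.
With 2 density bands per year, 136 / 2 = 68 years.
1958 − 68 = 1890 CE.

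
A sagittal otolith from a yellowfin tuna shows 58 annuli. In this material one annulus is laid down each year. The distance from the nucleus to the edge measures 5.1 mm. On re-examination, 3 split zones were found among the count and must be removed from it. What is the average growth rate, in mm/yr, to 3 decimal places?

0.093 mm/yr

Adjusted count: 58 − 3 = 55 annuli.
Mean rate = 5.1 mm / 55 years ≈ 0.093 mm/yr.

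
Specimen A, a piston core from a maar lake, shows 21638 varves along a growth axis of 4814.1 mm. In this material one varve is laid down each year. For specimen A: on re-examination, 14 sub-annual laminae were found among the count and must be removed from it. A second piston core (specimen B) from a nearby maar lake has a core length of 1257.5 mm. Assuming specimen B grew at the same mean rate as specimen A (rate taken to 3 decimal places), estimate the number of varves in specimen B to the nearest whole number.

Specimen A: after corrections the count is 21638 − 14 = 21624 varves.
A: Extension rate ≈ 4814.1 / 21624 = 0.223 mm per year.
Specimen B: 1257.5 mm / 0.223 mm per year = 5639.01 years ≈ 5639 varves.

5639 varves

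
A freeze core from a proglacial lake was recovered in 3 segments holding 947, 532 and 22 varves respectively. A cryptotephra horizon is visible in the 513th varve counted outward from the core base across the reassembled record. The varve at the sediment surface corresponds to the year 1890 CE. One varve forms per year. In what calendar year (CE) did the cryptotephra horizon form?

Total varves = 947 + 532 + 22 = 1501.
Between varve 513 and the sediment surface there are 1501 − 513 = 988 varves.
Counting back 988 years from 1890 CE places the cryptotephra horizon in 1890 − 988 = 902 CE.

902 CE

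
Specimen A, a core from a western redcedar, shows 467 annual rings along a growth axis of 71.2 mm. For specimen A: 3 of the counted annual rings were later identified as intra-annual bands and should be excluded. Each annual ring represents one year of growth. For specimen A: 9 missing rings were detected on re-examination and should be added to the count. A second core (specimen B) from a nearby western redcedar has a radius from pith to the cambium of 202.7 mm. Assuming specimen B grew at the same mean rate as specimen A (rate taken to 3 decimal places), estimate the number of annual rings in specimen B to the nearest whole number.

Specimen A: correcting the raw count gives 467 − 3 + 9 = 473 true annual rings.
A: Mean rate = 71.2 mm / 473 years ≈ 0.151 mm/yr.
B spans 202.7 / 0.151 = 1342.38 years ≈ 1342 annual rings.

1342 annual rings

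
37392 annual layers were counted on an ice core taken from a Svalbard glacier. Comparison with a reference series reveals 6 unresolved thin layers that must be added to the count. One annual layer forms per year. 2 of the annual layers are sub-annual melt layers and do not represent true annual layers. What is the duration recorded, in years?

37396 years

True annual layer count = 37392 − 2 + 6 = 37396.
One annual layer per year makes the duration 37396 years.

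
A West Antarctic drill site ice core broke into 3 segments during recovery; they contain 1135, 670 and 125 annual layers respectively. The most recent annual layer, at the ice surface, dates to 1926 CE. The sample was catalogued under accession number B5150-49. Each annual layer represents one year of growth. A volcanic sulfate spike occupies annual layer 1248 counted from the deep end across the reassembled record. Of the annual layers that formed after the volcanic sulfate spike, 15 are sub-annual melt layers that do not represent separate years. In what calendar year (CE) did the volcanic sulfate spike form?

1259 CE

Total annual layers = 1135 + 670 + 125 = 1930.
Between annual layer 1248 and the ice surface there are 1930 − 1248 = 682 annual layers.
Removing the 15 false annual layers leaves 682 − 15 = 667 true annual layers beyond the volcanic sulfate spike.
The annual layer at the ice surface is 1926 CE, so the volcanic sulfate spike dates to 1926 − 667 = 1259 CE.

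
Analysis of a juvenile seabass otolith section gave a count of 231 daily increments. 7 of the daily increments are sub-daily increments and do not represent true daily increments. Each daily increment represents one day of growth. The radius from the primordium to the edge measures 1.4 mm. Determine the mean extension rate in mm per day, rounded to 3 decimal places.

0.006 mm per day

Adjusted count: 231 − 7 = 224 daily increments.
Mean rate = 1.4 mm / 224 days ≈ 0.006 mm per day.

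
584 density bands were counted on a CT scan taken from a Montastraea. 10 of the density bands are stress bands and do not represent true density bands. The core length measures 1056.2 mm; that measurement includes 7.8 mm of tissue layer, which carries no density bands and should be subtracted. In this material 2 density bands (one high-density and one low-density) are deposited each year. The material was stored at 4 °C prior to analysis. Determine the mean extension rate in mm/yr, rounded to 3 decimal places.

After corrections the count is 584 − 10 = 574 density bands.
With 2 density bands per year, 574 / 2 = 287 years.
Removing the 7.8 mm offcut leaves 1056.2 − 7.8 = 1048.4 mm.
1048.4 mm over 287 years gives 1048.4 / 287 ≈ 3.653 mm/yr.

3.653 mm/yr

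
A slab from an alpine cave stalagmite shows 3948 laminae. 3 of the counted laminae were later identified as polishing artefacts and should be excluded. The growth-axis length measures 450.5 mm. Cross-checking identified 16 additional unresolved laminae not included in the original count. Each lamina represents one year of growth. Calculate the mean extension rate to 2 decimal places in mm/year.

Adjusted count: 3948 − 3 + 16 = 3961 laminae.
Extension rate ≈ 450.5 / 3961 = 0.11 mm/year.

0.11 mm/year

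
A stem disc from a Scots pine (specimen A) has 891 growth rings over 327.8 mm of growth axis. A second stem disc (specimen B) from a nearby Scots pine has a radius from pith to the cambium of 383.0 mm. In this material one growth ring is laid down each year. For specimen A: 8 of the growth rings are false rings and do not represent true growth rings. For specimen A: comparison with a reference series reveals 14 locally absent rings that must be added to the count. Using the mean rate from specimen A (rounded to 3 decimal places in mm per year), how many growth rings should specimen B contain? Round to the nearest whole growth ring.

Specimen A: after corrections the count is 891 − 8 + 14 = 897 growth rings.
A: 327.8 mm over 897 years gives 327.8 / 897 ≈ 0.365 mm/year.
B spans 383.0 / 0.365 = 1049.32 years ≈ 1049 growth rings.

1049 growth rings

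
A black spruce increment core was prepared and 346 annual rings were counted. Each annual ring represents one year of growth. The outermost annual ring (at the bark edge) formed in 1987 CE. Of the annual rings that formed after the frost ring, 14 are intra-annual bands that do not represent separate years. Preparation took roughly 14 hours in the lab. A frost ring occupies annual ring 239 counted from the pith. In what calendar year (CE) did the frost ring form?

1894 CE

The frost ring sits at annual ring 239 from the pith, so 346 − 239 = 107 annual rings formed after it.
Excluding 14 false annual rings: 107 − 14 = 93.
The annual ring at the bark edge is 1987 CE, so the frost ring dates to 1987 − 93 = 1894 CE.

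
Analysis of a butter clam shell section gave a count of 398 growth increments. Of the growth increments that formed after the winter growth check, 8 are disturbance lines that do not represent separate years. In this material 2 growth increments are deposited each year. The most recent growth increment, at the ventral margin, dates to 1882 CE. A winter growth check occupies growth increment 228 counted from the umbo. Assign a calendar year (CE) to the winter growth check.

1801 CE

The winter growth check sits at growth increment 228 from the umbo, so 398 − 228 = 170 growth increments formed after it.
170 − 8 false = 162 true growth increments after the winter growth check.
With 2 growth increments per year, 162 / 2 = 81 years.
1882 − 81 = 1801 CE.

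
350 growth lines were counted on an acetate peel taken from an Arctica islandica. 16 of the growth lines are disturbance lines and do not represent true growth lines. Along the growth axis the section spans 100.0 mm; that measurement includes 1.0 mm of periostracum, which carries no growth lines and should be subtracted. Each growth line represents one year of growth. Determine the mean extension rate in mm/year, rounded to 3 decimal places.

0.296 mm/year

Correcting the raw count gives 350 − 16 = 334 true growth lines.
The growth record spans 100.0 − 1.0 = 99.0 mm.
99.0 mm over 334 years gives 99.0 / 334 ≈ 0.296 mm/year.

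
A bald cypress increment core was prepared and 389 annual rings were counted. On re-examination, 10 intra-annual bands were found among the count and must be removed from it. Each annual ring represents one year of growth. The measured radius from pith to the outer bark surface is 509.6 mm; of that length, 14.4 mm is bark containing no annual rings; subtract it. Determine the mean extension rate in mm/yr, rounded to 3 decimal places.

1.307 mm/yr

After corrections the count is 389 − 10 = 379 annual rings.
Removing the 14.4 mm offcut leaves 509.6 − 14.4 = 495.2 mm.
Extension rate ≈ 495.2 / 379 = 1.307 mm/yr.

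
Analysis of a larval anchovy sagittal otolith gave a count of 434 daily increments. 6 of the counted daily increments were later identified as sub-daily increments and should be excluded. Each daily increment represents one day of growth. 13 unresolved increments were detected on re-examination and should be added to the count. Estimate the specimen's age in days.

Adjusted count: 434 − 6 + 13 = 441 daily increments.
At one daily increment per day, that is 441 days.

441 d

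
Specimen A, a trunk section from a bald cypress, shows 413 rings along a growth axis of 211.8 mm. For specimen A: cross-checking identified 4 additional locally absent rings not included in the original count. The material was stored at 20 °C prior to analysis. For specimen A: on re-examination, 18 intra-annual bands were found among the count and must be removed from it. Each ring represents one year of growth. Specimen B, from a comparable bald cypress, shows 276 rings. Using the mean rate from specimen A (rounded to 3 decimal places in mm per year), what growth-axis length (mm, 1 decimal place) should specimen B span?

146.6 mm

Specimen A: true ring count = 413 − 18 + 4 = 399.
A: 211.8 mm over 399 years gives 211.8 / 399 ≈ 0.531 mm per year.
B's length ≈ 0.531 × 276 = 146.6 mm.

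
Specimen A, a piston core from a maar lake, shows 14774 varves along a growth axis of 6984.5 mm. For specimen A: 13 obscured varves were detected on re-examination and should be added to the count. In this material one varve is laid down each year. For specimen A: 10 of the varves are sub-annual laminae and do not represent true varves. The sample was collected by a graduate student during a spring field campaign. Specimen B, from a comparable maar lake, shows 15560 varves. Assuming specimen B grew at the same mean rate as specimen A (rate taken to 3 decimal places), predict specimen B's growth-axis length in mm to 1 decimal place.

Specimen A: adjusted count: 14774 − 10 + 13 = 14777 varves.
A: Extension rate ≈ 6984.5 / 14777 = 0.473 mm per year.
For B, 0.473 mm/year × 15560 years = 7359.9 mm.

7359.9 mm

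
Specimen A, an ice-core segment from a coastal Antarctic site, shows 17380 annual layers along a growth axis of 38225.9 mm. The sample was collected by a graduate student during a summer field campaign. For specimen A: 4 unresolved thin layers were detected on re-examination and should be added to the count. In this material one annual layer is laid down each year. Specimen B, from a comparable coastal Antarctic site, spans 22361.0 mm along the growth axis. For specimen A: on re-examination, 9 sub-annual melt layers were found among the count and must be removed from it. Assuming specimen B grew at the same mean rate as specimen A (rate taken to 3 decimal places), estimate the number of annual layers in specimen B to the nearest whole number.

10164 annual layers

Specimen A: after corrections the count is 17380 − 9 + 4 = 17375 annual layers.
A: 38225.9 mm over 17375 years gives 38225.9 / 17375 ≈ 2.200 mm/yr.
B spans 22361.0 / 2.200 = 10164.09 years ≈ 10164 annual layers.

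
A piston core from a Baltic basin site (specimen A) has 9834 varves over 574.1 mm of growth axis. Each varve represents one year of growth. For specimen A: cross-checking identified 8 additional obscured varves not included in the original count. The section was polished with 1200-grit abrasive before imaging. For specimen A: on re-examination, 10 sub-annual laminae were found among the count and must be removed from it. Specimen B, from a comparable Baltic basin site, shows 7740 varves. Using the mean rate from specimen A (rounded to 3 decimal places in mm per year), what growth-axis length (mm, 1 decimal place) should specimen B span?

448.9 mm

Specimen A: correcting the raw count gives 9834 − 10 + 8 = 9832 true varves.
A: 574.1 mm over 9832 years gives 574.1 / 9832 ≈ 0.058 mm/yr.
Length of B = 0.058 × 7740 = 448.9 mm.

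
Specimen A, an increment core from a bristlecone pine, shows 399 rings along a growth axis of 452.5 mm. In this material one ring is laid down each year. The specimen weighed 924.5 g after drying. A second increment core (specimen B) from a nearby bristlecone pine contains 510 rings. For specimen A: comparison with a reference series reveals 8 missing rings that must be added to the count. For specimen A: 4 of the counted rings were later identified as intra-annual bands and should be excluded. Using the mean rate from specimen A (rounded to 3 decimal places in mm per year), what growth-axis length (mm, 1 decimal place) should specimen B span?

572.7 mm

Specimen A: after corrections the count is 399 − 4 + 8 = 403 rings.
A: 452.5 mm over 403 years gives 452.5 / 403 ≈ 1.123 mm/yr.
For B, 1.123 mm/year × 510 years = 572.7 mm.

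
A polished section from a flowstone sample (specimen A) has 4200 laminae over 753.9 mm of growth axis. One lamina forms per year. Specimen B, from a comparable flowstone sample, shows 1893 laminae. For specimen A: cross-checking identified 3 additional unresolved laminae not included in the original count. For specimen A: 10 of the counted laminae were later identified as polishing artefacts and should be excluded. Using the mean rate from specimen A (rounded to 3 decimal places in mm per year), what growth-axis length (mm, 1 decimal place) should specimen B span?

Specimen A: correcting the raw count gives 4200 − 10 + 3 = 4193 true laminae.
A: Extension rate ≈ 753.9 / 4193 = 0.180 mm per year.
Length of B = 0.180 × 1893 = 340.7 mm.

340.7 mm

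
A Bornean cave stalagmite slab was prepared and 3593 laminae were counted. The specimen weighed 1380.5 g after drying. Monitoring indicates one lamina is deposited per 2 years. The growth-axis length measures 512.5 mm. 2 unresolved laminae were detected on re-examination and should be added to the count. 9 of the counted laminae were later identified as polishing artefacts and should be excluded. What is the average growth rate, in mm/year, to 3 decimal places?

0.071 mm/year

True lamina count = 3593 − 9 + 2 = 3586.
3586 laminae at 2 years each span 3586 × 2 = 7172 years.
Extension rate ≈ 512.5 / 7172 = 0.071 mm/year.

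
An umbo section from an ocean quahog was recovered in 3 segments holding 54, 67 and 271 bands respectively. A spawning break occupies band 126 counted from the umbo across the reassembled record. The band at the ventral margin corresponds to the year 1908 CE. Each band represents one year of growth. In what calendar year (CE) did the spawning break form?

1642 CE

Total bands = 54 + 67 + 271 = 392.
Between band 126 and the ventral margin there are 392 − 126 = 266 bands.
The band at the ventral margin is 1908 CE, so the spawning break dates to 1908 − 266 = 1642 CE.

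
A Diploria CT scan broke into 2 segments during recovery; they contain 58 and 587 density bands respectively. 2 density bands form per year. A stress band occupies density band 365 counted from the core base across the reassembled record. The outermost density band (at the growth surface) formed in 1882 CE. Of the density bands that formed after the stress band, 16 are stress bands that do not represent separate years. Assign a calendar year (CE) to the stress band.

1750 CE

Total density bands = 58 + 587 = 645.
645 − 365 = 280 density bands lie beyond the stress band toward the growth surface.
280 − 16 false = 264 true density bands after the stress band.
With 2 density bands per year, 264 / 2 = 132 years.
1882 − 132 = 1750 CE.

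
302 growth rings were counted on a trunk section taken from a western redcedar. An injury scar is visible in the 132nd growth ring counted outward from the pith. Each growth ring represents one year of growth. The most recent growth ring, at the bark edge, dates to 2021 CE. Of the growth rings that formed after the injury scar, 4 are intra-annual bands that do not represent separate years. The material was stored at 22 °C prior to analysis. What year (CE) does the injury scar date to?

302 − 132 = 170 growth rings lie beyond the injury scar toward the bark edge.
170 − 4 false = 166 true growth rings after the injury scar.
Counting back 166 years from 2021 CE places the injury scar in 2021 − 166 = 1855 CE.

1855 CE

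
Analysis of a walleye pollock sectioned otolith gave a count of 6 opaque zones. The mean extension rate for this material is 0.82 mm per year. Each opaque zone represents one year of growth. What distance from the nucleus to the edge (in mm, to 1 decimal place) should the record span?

4.9 mm

The record spans 6 years at 0.82 mm per year.
6 years at 0.82 mm/year gives 0.82 × 6 = 4.9 mm.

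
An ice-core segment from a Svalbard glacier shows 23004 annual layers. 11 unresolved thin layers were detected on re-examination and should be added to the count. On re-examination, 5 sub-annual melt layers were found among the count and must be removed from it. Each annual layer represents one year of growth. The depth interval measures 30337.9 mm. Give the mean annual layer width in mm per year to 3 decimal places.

True annual layer count = 23004 − 5 + 11 = 23010.
30337.9 mm over 23010 years gives 30337.9 / 23010 ≈ 1.318 mm per year.

1.318 mm per year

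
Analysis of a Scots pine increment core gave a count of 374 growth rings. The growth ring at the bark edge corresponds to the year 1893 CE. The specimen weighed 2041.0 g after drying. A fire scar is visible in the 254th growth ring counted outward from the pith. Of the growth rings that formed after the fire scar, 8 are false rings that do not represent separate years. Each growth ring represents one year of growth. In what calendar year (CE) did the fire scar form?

1781 CE

The fire scar sits at growth ring 254 from the pith, so 374 − 254 = 120 growth rings formed after it.
Excluding 8 false growth rings: 120 − 8 = 112.
The growth ring at the bark edge is 1893 CE, so the fire scar dates to 1893 − 112 = 1781 CE.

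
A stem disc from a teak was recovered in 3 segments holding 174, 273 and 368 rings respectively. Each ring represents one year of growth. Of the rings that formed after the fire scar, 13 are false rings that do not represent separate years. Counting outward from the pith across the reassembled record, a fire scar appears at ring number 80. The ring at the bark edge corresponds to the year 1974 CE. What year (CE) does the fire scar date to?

1252 CE

Total rings = 174 + 273 + 368 = 815.
Between ring 80 and the bark edge there are 815 − 80 = 735 rings.
Excluding 13 false rings: 735 − 13 = 722.
Counting back 722 years from 1974 CE places the fire scar in 1974 − 722 = 1252 CE.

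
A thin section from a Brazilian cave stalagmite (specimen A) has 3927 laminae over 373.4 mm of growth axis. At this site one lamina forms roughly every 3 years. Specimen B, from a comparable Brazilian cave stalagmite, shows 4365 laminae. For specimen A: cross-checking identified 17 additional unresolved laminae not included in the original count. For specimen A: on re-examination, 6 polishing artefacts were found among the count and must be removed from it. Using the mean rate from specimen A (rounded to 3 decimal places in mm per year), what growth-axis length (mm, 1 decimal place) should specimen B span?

419.0 mm

Specimen A: adjusted count: 3927 − 6 + 17 = 3938 laminae.
Specimen A: at 3 years per lamina, 3938 × 3 = 11814 years.
A: 373.4 mm over 11814 years gives 373.4 / 11814 ≈ 0.032 mm/yr.
Specimen B: multiplying by 3 years per lamina: 4365 × 3 = 13095 years. For B, 0.032 mm/year × 13095 years = 419.0 mm.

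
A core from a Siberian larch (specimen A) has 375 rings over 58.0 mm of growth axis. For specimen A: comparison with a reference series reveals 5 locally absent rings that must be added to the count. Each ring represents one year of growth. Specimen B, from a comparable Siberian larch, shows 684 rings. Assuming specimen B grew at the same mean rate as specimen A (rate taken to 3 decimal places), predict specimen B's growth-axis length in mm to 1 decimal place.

104.7 mm

Specimen A: correcting the raw count gives 375 + 5 = 380 true rings.
A: Mean rate = 58.0 mm / 380 years ≈ 0.153 mm/yr.
Length of B = 0.153 × 684 = 104.7 mm.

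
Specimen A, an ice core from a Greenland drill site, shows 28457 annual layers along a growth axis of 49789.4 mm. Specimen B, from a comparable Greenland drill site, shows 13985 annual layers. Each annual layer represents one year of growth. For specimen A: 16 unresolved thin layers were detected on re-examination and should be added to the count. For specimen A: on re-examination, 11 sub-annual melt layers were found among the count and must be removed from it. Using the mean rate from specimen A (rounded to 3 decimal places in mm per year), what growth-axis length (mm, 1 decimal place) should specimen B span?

Specimen A: correcting the raw count gives 28457 − 11 + 16 = 28462 true annual layers.
A: 49789.4 mm over 28462 years gives 49789.4 / 28462 ≈ 1.749 mm/year.
Length of B = 1.749 × 13985 = 24459.8 mm.

24459.8 mm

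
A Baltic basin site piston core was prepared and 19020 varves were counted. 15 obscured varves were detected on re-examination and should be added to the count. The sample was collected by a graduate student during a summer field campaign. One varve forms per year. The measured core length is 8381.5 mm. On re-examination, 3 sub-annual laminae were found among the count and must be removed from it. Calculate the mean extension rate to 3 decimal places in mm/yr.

Correcting the raw count gives 19020 − 3 + 15 = 19032 true varves.
8381.5 mm over 19032 years gives 8381.5 / 19032 ≈ 0.440 mm/yr.

0.440 mm/yr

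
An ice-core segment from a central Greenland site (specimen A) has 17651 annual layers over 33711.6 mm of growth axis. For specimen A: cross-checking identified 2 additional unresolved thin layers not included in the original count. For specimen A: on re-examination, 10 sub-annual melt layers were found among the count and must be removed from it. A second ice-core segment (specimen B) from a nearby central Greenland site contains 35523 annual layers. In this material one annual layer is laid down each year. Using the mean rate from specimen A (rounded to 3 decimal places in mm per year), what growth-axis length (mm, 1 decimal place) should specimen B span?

Specimen A: adjusted count: 17651 − 10 + 2 = 17643 annual layers.
A: Mean rate = 33711.6 mm / 17643 years ≈ 1.911 mm/year.
For B, 1.911 mm/year × 35523 years = 67884.5 mm.

67884.5 mm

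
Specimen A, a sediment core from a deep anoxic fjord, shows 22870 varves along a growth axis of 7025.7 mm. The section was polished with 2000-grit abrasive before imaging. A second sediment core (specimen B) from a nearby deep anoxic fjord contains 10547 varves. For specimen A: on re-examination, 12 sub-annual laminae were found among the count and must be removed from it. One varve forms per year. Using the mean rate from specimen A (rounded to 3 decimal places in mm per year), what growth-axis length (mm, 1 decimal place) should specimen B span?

Specimen A: adjusted count: 22870 − 12 = 22858 varves.
A: Extension rate ≈ 7025.7 / 22858 = 0.307 mm per year.
For B, 0.307 mm/year × 10547 years = 3237.9 mm.

3237.9 mm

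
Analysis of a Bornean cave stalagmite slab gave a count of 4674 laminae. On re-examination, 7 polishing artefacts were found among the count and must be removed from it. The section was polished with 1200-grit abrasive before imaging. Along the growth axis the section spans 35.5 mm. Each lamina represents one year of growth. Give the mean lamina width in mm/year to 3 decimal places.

Adjusted count: 4674 − 7 = 4667 laminae.
Extension rate ≈ 35.5 / 4667 = 0.008 mm/year.

0.008 mm/year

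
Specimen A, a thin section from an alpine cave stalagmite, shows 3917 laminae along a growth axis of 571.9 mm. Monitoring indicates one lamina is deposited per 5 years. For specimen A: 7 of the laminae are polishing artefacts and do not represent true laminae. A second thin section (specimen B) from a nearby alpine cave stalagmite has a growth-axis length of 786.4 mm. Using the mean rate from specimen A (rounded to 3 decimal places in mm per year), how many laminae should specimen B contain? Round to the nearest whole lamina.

5423 laminae

Specimen A: correcting the raw count gives 3917 − 7 = 3910 true laminae.
Specimen A: multiplying by 5 years per lamina: 3910 × 5 = 19550 years.
A: 571.9 mm over 19550 years gives 571.9 / 19550 ≈ 0.029 mm/yr.
B spans 786.4 / 0.029 = 27117.24 years; at 5 years per lamina that is 27117.24 / 5 ≈ 5423 laminae.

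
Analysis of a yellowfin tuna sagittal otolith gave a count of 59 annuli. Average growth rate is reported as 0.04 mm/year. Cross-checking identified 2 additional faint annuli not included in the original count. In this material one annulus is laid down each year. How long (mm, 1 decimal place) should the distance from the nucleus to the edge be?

True annulus count = 59 + 2 = 61.
Predicted length = 0.04 mm/year × 61 years = 2.4 mm.

2.4 mm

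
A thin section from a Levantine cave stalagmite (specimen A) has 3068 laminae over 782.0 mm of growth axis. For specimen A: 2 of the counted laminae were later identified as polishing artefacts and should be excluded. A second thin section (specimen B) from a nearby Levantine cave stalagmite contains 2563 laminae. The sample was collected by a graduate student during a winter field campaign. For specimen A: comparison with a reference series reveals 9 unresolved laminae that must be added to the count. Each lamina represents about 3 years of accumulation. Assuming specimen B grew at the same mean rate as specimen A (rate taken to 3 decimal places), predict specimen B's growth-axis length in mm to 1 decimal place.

653.6 mm

Specimen A: after corrections the count is 3068 − 2 + 9 = 3075 laminae.
Specimen A: at 3 years per lamina, 3075 × 3 = 9225 years.
A: Mean rate = 782.0 mm / 9225 years ≈ 0.085 mm/year.
Specimen B: at 3 years per lamina, 2563 × 3 = 7689 years. B's length ≈ 0.085 × 7689 = 653.6 mm.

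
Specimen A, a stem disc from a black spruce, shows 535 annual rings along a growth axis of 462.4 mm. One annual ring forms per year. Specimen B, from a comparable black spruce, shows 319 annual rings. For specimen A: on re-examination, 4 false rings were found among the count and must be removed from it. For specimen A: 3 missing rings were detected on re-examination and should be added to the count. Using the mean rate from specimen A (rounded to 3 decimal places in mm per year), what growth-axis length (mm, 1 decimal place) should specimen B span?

276.3 mm

Specimen A: adjusted count: 535 − 4 + 3 = 534 annual rings.
A: 462.4 mm over 534 years gives 462.4 / 534 ≈ 0.866 mm per year.
For B, 0.866 mm/year × 319 years = 276.3 mm.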